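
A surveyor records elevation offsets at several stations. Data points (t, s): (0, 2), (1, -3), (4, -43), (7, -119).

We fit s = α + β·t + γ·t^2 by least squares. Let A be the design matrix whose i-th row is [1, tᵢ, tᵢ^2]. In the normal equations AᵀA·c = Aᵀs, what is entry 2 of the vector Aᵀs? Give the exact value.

Entry 2 ↔ basis t, so (Aᵀs)_{2} = Σᵢ (t)·sᵢ = (0)·(2) + (1)·(-3) + (4)·(-43) + (7)·(-119) = -1008.

-1008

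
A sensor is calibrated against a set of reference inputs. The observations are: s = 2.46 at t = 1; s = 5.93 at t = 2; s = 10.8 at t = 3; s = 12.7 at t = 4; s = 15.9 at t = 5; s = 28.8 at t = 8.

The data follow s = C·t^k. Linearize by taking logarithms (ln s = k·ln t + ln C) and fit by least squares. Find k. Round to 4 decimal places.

Taking logs, ln s = k·ln t + ln C, so regress ln s on ln t.
Σln t = 6.8669, Σ(ln t)² = 10.5236, Σln s = 13.7280, Σln t·ln s = 18.8113.
Normal system: [[10.5236, 6.8669]; [6.8669, 6]]·[k, ln C]ᵀ = [18.8113, 13.7280]ᵀ.
Solving (det = 15.9867): k = 1.16338, ln C = 0.95653.

k = 1.1634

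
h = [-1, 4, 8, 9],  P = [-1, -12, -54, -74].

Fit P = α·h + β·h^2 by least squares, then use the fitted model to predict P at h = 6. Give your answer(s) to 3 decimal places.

The normal system MᵀM·[α, β]ᵀ = MᵀP is [[162, 1304]; [1304, 10914]]·[α, β]ᵀ = [-1145, -9643]ᵀ.
Δ = 162·10914 − 1304² = 67652.
α = ((-1145)·10914 − 1304·(-9643))/67652 = 38971/33826; β = (162·(-9643) − 1304·(-1145))/67652 = -34543/33826.
At h = 6: P̂ = (38971/33826)·(6) + (-34543/33826)·(36) = -504861/16913.

P̂ = -29.850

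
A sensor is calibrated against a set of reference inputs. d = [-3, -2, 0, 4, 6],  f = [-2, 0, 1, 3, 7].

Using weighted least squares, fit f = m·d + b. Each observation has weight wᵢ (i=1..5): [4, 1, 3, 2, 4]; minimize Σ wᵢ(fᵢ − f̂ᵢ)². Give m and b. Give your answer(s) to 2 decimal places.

m = 0.93, b = 0.88

Compute the Gram sums: Σwᵢ·d·d = 216, Σwᵢ·d = 18, Σwᵢ·1 = 14.
For AᵀWf: Σwᵢ·d·f = 216, Σwᵢ·f = 29.
Δ = 216·14 − 18² = 2700.
m = (216·14 − 18·29)/2700 = 139/150; b = (216·29 − 18·216)/2700 = 22/25.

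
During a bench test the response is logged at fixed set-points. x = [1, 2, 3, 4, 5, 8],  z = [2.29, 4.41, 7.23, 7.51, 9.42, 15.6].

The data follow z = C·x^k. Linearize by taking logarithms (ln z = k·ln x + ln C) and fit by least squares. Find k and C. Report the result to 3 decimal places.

k = 0.897, C = 2.354

Let Y = ln z. Fitting Y = k·ln x + ln C by least squares:
AᵀA = [[10.5236, 6.8669]; [6.8669, 6]], rhs = [15.3195, 11.2970]ᵀ  (here Σln x = 6.8669, Σ(ln x)² = 10.5236, Σln z = 11.2970, Σln x·ln z = 15.3195).
Δ = 10.5236·6 − (6.8669)² = 15.9867; k = (15.3195·6 − 6.8669·11.2970)/15.9867 = 0.89705, ln C = (10.5236·11.2970 − 6.8669·15.3195)/15.9867 = 0.85617, so C = exp(0.85617) = 2.35412.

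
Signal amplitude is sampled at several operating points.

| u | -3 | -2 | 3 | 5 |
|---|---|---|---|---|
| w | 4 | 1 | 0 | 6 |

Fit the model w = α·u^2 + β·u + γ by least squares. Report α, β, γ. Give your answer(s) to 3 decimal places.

The normal system MᵀM·[α, β, γ]ᵀ = Mᵀw is [[803, 117, 47]; [117, 47, 3]; [47, 3, 4]]·[α, β, γ]ᵀ = [190, 16, 11]ᵀ.
Solving the 3×3 system (Gaussian elimination) gives α = 2085/4538, β = -3023/4538, γ = -4876/2269.

α = 0.459, β = -0.666, γ = -2.149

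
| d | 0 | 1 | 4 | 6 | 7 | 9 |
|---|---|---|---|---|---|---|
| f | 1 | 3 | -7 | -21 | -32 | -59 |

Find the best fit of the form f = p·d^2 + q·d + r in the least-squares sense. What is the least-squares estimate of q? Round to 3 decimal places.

Entries of AᵀA: Σd^2·d^2 = 10515, Σd^2·d = 1353, Σd^2 = 183, Σd·d = 183, Σd = 27, Σ1 = 6.
And Σd^2·f = -7212, Σd·f = -906, Σf = -115.
So AᵀA·[p, q, r]ᵀ = Aᵀf: [[10515, 1353, 183]; [1353, 183, 27]; [183, 27, 6]]·[p, q, r]ᵀ = [-7212, -906, -115]ᵀ.
Solving the 3×3 system (Gaussian elimination) gives p = -1843/1920, q = 3739/1920, r = 431/320.

q = 1.947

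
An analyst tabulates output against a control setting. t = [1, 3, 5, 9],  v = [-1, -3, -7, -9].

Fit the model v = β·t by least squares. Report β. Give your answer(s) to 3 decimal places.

β = -1.086

Normal-equation sums: Σt·t = 116.
Right-hand side: Σt·v = -126.
AᵀA·[β]ᵀ = Aᵀv becomes [[116]]·[β]ᵀ = [-126]ᵀ.
Hence β = -126 / 116 ≈ -1.08621.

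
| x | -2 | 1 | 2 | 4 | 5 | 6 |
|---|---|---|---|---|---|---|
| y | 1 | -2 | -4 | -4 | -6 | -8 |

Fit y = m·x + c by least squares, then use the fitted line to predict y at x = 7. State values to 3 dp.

Sums needed: Σx·x = 86, Σx = 16, Σ1 = 6.
Right-hand side: Σx·y = -106, Σy = -23.
So MᵀM·[m, c]ᵀ = Mᵀy: [[86, 16]; [16, 6]]·[m, c]ᵀ = [-106, -23]ᵀ.
Determinant 86·6 − 16² = 260.
m = ((-106)·6 − 16·(-23))/260 = -67/65; c = (86·(-23) − 16·(-106))/260 = -141/130.
At x = 7: ŷ = (-67/65)·(7) + (-141/130)·(1) = -83/10.

ŷ = -8.300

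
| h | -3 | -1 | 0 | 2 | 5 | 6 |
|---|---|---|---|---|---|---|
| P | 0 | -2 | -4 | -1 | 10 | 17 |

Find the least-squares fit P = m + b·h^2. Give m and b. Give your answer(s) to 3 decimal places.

Normal-equation sums: Σ1 = 6, Σh^2 = 75, Σh^2·h^2 = 2019.
Right-hand side: ΣP = 20, Σh^2·P = 856.
Determinant 6·2019 − 75² = 6489.
m = (20·2019 − 75·856)/6489 = -7940/2163; b = (6·856 − 75·20)/6489 = 404/721.

m = -3.671, b = 0.560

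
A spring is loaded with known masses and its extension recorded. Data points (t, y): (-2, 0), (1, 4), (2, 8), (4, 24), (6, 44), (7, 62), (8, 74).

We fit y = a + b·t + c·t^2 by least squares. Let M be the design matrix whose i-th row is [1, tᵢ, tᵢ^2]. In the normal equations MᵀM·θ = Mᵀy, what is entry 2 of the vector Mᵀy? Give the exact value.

1406

Entry 2 ↔ basis t, so (Mᵀy)_{2} = Σᵢ (t)·yᵢ = (-2)·(0) + (1)·(4) + (2)·(8) + (4)·(24) + (6)·(44) + (7)·(62) + (8)·(74) = 1406.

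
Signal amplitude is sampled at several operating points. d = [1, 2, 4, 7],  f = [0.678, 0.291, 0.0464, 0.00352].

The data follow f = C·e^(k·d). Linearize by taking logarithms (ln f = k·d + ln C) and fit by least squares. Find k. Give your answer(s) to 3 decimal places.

Linearized form: ln f = k·d + ln C. From the 4 transformed points,
AᵀA = [[70.0000, 14.0000]; [14.0000, 4]], rhs = [-54.6844, -10.3428]ᵀ  (here Σd = 14.0000, Σ(d)² = 70.0000, Σln f = -10.3428, Σd·ln f = -54.6844).
Δ = 70.0000·4 − (14.0000)² = 84.0000; k = (-54.6844·4 − 14.0000·-10.3428)/84.0000 = -0.88022, ln C = (70.0000·-10.3428 − 14.0000·-54.6844)/84.0000 = 0.49507.

k = -0.880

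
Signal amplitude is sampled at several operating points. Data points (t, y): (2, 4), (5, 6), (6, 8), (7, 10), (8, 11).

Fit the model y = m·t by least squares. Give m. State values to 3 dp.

m = 1.371

With design matrix X, XᵀX = [[178]] and Xᵀy = [244]ᵀ.
m = 244/178 = 1.37079.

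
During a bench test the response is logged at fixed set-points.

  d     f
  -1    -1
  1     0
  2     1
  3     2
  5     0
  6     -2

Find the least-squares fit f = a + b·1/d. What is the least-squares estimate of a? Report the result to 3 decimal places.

With design matrix X, XᵀX = [[6, 6/5]; [6/5, 1093/450]] and Xᵀf = [0, 11/6]ᵀ.
Eliminating b: (1093/450)·(row 1) − (6/5)·(row 2) gives (197/15)·a = (1093/450)·0 − (6/5)·(11/6) = -11/5, so a = -33/197.
Then b = ((11/6) − (6/5)·(-33/197))/(1093/450) = 165/197.

a = -0.168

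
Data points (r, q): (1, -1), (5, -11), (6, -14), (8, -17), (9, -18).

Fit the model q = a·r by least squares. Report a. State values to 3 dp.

With design matrix A, AᵀA = [[207]] and Aᵀq = [-438]ᵀ.
a = (-438)/207 = -2.11594.

a = -2.116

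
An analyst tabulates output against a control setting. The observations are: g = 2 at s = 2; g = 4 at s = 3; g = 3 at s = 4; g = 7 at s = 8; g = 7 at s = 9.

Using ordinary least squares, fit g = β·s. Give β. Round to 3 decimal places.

With design matrix A, AᵀA = [[174]] and Aᵀg = [147]ᵀ.
β = 147/174 = 0.844828.

β = 0.845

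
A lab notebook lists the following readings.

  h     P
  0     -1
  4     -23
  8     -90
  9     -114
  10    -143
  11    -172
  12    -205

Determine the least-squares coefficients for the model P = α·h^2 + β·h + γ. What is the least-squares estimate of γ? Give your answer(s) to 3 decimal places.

Normal-equation sums: Σh^2·h^2 = 56290, Σh^2·h = 5364, Σh^2 = 526, Σh·h = 526, Σh = 54, Σ1 = 7.
Right-hand side: Σh^2·P = -79994, Σh·P = -7620, ΣP = -748.
Normal equations: [[56290, 5364, 526]; [5364, 526, 54]; [526, 54, 7]]·[α, β, γ]ᵀ = [-79994, -7620, -748]ᵀ.
Solving the 3×3 system (Gaussian elimination) gives α = -326791/224301, β = 36522/74767, γ = -23398/20391.

γ = -1.147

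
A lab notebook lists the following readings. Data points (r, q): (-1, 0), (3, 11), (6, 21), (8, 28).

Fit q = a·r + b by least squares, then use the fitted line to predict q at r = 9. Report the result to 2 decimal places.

q̂ = 30.54

Entries of XᵀX: Σr·r = 110, Σr = 16, Σ1 = 4.
Right-hand side: Σr·q = 383, Σq = 60.
Normal equations: [[110, 16]; [16, 4]]·[a, b]ᵀ = [383, 60]ᵀ.
Eliminating b: 4·(row 1) − 16·(row 2) gives 184·a = 4·383 − 16·60 = 572, so a = 143/46.
Then b = (60 − 16·(143/46))/4 = 59/23.
At r = 9: q̂ = (143/46)·(9) + (59/23)·(1) = 1405/46.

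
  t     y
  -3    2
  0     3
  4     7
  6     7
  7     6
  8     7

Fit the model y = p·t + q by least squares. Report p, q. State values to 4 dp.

p = 0.4786, q = 3.5786

The normal equations are: 174·p + 22·q = 162;  22·p + 6·q = 32.
(Σt·t = 174, Σt = 22, Σ1 = 6, Σt·y = 162, Σy = 32.)
Eliminating q: 6·(row 1) − 22·(row 2) gives 560·p = 6·162 − 22·32 = 268, so p = 67/140.
Then q = (32 − 22·(67/140))/6 = 501/140.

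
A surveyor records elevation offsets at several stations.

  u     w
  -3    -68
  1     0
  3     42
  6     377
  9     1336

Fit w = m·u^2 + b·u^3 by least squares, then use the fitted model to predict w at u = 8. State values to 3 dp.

ŵ = 927.420

Setting ∂/∂m … = 0 gives: 8020·m + 66826·b = 121554;  66826·m + 579556·b = 1058346.
det = 8020·579556 − 66826² = 182324844.
m = (121554·579556 − 66826·1058346)/182324844 = -2571109/1688193; b = (8020·1058346 − 66826·121554)/182324844 = 3379327/1688193.
At u = 8: ŵ = (-2571109/1688193)·(64) + (3379327/1688193)·(512) = 1565664448/1688193.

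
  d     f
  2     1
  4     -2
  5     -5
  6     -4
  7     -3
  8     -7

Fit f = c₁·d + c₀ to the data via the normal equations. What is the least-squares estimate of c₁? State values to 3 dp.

c₁ = -1.086

Forming AᵀA = [[194, 32]; [32, 6]] and Aᵀf = [-132, -20]ᵀ gives AᵀA·[c₁, c₀]ᵀ = Aᵀf.
Determinant 194·6 − 32² = 140.
c₁ = ((-132)·6 − 32·(-20))/140 = -38/35; c₀ = (194·(-20) − 32·(-132))/140 = 86/35.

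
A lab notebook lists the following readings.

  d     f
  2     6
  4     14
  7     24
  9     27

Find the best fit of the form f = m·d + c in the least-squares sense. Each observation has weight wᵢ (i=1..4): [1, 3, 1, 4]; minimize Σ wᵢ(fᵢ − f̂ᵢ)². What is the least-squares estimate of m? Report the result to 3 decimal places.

m = 2.813

Entries of XᵀWX: Σwᵢ·d·d = 425, Σwᵢ·d = 57, Σwᵢ·1 = 9.
For XᵀWf: Σwᵢ·d·f = 1320, Σwᵢ·f = 180.
det = 425·9 − 57² = 576.
m = (1320·9 − 57·180)/576 = 45/16; c = (425·180 − 57·1320)/576 = 35/16.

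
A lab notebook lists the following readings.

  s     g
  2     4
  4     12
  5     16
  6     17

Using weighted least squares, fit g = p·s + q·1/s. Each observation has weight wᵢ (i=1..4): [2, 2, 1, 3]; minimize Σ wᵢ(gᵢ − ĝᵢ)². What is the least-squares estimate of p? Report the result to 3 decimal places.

p = 3.041

The normal system AᵀWA·[p, q]ᵀ = AᵀWg is [[173, 8]; [8, 449/600]]·[p, q]ᵀ = [498, 217/10]ᵀ.
Δ = 173·(449/600) − 8² = 39277/600.
p = (498·(449/600) − 8·(217/10))/(39277/600) = 119442/39277; q = (173·(217/10) − 8·498)/(39277/600) = -137940/39277.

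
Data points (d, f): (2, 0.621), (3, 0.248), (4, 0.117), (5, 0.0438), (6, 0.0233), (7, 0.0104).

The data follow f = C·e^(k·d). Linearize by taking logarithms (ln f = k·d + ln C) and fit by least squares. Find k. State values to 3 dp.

With ln fᵢ as the transformed response and dᵢ as the regressor:
Sums: Σd = 27.0000, Σ(d)² = 139.0000, Σln f = -15.4697, Σd·ln f = -83.8762.
Normal system: [[139.0000, 27.0000]; [27.0000, 6]]·[k, ln C]ᵀ = [-83.8762, -15.4697]ᵀ.
Slope k = (n·Σd·ln f − Σd·Σln f)/(n·Σ(d)² − (Σd)²) = (6·-83.8762 − 27.0000·-15.4697)/105.0000 = -0.81500; ln C = (Σln f − k·Σd)/n = 1.08923.

k = -0.815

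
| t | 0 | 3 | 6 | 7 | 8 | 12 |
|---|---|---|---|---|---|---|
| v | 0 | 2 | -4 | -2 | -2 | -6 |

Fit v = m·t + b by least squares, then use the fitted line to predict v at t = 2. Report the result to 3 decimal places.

Sums needed: Σt·t = 302, Σt = 36, Σ1 = 6.
Right-hand side: Σt·v = -120, Σv = -12.
Eliminating b: 6·(row 1) − 36·(row 2) gives 516·m = 6·(-120) − 36·(-12) = -288, so m = -24/43.
Then b = ((-12) − 36·(-24/43))/6 = 58/43.
At t = 2: v̂ = (-24/43)·(2) + (58/43)·(1) = 10/43.

v̂ = 0.233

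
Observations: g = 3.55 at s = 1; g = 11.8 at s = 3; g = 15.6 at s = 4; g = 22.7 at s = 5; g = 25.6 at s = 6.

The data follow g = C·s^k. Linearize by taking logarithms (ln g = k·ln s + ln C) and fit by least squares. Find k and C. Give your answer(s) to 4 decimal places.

Let Y = ln g. Fitting Y = k·ln s + ln C by least squares:
Sums: Σln s = 5.8861, Σ(ln s)² = 8.9295, Σln g = 12.8473, Σln s·ln g = 17.3552.
Normal system: [[8.9295, 5.8861]; [5.8861, 5]]·[k, ln C]ᵀ = [17.3552, 12.8473]ᵀ.
Δ = 8.9295·5 − (5.8861)² = 10.0010; k = (17.3552·5 − 5.8861·12.8473)/10.0010 = 1.11545, ln C = (8.9295·12.8473 − 5.8861·17.3552)/10.0010 = 1.25633, so C = exp(1.25633) = 3.51250.

k = 1.1154, C = 3.5125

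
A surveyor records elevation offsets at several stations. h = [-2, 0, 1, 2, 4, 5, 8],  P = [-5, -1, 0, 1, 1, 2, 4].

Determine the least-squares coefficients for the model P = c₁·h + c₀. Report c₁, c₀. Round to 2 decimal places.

The normal system AᵀA·[c₁, c₀]ᵀ = AᵀP is [[114, 18]; [18, 7]]·[c₁, c₀]ᵀ = [58, 2]ᵀ.
Δ = 114·7 − 18² = 474.
c₁ = (58·7 − 18·2)/474 = 185/237; c₀ = (114·2 − 18·58)/474 = -136/79.

c₁ = 0.78, c₀ = -1.72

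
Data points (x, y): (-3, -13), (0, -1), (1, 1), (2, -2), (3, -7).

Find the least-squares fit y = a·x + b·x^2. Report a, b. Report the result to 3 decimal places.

Forming MᵀM = [[23, 9]; [9, 179]] and Mᵀy = [15, -187]ᵀ gives MᵀM·[a, b]ᵀ = Mᵀy.
Δ = 23·179 − 9² = 4036.
a = (15·179 − 9·(-187))/4036 = 1092/1009; b = (23·(-187) − 9·15)/4036 = -1109/1009.

a = 1.082, b = -1.099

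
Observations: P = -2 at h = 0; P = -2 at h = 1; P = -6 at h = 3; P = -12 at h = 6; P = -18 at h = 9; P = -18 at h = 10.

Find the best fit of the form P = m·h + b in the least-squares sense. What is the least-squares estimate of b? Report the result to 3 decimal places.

b = -1.113

From the data, Σh·h = 227, Σh = 29, Σ1 = 6.
For AᵀP: Σh·P = -434, ΣP = -58.
So AᵀA·[m, b]ᵀ = AᵀP: [[227, 29]; [29, 6]]·[m, b]ᵀ = [-434, -58]ᵀ.
Eliminating b: 6·(row 1) − 29·(row 2) gives 521·m = 6·(-434) − 29·(-58) = -922, so m = -922/521.
Then b = ((-58) − 29·(-922/521))/6 = -580/521.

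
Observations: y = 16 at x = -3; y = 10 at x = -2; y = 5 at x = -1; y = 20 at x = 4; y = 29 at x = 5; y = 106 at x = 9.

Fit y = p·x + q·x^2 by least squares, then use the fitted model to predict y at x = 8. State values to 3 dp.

Forming AᵀA = [[136, 882]; [882, 7540]] and Aᵀy = [1106, 9820]ᵀ gives AᵀA·[p, q]ᵀ = Aᵀy.
Δ = 136·7540 − 882² = 247516.
p = (1106·7540 − 882·9820)/247516 = -80500/61879; q = (136·9820 − 882·1106)/247516 = 90007/61879.
At x = 8: ŷ = (-80500/61879)·(8) + (90007/61879)·(64) = 5116448/61879.

ŷ = 82.685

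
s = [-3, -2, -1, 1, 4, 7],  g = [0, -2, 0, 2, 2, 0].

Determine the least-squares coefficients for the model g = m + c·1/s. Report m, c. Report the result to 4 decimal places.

Sums needed: Σ1 = 6, Σ1/s = -37/84, Σ1/s·1/s = 17245/7056.
And Σg = 2, Σ1/s·g = 7/2.
Normal equations: [[6, -37/84]; [-37/84, 17245/7056]]·[m, c]ᵀ = [2, 7/2]ᵀ.
Eliminating c: (17245/7056)·(row 1) − (-37/84)·(row 2) gives (102101/7056)·m = (17245/7056)·2 − (-37/84)·(7/2) = 5671/882, so m = 45368/102101.
Then c = ((7/2) − (-37/84)·(45368/102101))/(17245/7056) = 154392/102101.

m = 0.4443, c = 1.5121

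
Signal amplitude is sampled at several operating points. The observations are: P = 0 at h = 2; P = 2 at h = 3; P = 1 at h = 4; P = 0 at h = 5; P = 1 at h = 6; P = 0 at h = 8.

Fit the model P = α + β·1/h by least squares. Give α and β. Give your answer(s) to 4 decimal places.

Entries of XᵀX: Σ1 = 6, Σ1/h = 63/40, Σ1/h·1/h = 7301/14400.
And ΣP = 4, Σ1/h·P = 13/12.
Eliminating β: (7301/14400)·(row 1) − (63/40)·(row 2) gives (539/960)·α = (7301/14400)·4 − (63/40)·(13/12) = 2317/7200, so α = 662/1155.
Then β = ((13/12) − (63/40)·(662/1155))/(7301/14400) = 192/539.

α = 0.5732, β = 0.3562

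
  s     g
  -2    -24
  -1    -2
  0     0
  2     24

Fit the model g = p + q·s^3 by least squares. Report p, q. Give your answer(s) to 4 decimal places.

p = 0.2485, q = 2.9942

The normal equations are: 4·p + (-1)·q = -2;  (-1)·p + 129·q = 386.
(Σ1 = 4, Σs^3 = -1, Σs^3·s^3 = 129, Σg = -2, Σs^3·g = 386.)
Eliminating q: 129·(row 1) − (-1)·(row 2) gives 515·p = 129·(-2) − (-1)·386 = 128, so p = 128/515.
Then q = (386 − (-1)·(128/515))/129 = 1542/515.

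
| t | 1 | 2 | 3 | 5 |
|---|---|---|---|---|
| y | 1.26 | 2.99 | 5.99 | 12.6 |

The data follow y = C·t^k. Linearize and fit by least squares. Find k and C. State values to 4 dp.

Let Y = ln y. Fitting Y = k·ln t + ln C by least squares:
XᵀX = [[4.2777, 3.4012]; [3.4012, 4]], rhs = [6.8036, 5.6502]ᵀ  (here Σln t = 3.4012, Σ(ln t)² = 4.2777, Σln y = 5.6502, Σln t·ln y = 6.8036).
Δ = 4.2777·4 − (3.4012)² = 5.5426; k = (6.8036·4 − 3.4012·5.6502)/5.5426 = 1.44285, ln C = (4.2777·5.6502 − 3.4012·6.8036)/5.5426 = 0.18569, so C = exp(0.18569) = 1.20405.

k = 1.4428, C = 1.2041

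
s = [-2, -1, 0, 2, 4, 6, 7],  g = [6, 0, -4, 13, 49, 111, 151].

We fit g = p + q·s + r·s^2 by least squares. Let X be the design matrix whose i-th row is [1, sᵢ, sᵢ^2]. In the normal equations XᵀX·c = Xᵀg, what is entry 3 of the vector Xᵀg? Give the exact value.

Entry 3 ↔ basis s^2, so (Xᵀg)_{3} = Σᵢ (s^2)·gᵢ = (4)·(6) + (1)·(0) + (0)·(-4) + (4)·(13) + (16)·(49) + (36)·(111) + (49)·(151) = 12255.

12255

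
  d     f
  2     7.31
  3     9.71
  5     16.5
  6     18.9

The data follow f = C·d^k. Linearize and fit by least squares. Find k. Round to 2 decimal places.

k = 0.89

Let Y = ln f. Fitting Y = k·ln d + ln C by least squares:
Σln d = 5.1930, Σ(ln d)² = 7.4881, Σln f = 10.0049, Σln d·ln f = 13.6543.
Equations: 7.4881·k + 5.1930·ln C = 13.6543;  5.1930·k + 4·ln C = 10.0049.
Solving (det = 2.9856): k = 0.89159, ln C = 1.34373.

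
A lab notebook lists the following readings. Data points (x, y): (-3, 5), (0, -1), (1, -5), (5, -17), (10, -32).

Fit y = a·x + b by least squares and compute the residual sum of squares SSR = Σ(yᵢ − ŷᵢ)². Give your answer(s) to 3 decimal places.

SSR = 4.069

Setting ∂/∂a … = 0 gives: 135·a + 13·b = -425;  13·a + 5·b = -50.
det = 135·5 − 13² = 506.
a = ((-425)·5 − 13·(-50))/506 = -1475/506; b = (135·(-50) − 13·(-425))/506 = -1225/506.
Residuals: -335/253, 719/506, 85/253, -1/253, -217/506; SSR = 2059/506.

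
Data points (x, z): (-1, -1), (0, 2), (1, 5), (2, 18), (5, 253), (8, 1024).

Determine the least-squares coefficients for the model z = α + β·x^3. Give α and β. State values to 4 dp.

α = 2.2404, β = 1.9962

Compute the Gram sums: Σ1 = 6, Σx^3 = 645, Σx^3·x^3 = 277835.
For Mᵀz: Σz = 1301, Σx^3·z = 556063.
Eliminating β: 277835·(row 1) − 645·(row 2) gives 1250985·α = 277835·1301 − 645·556063 = 2802700, so α = 560540/250197.
Then β = (556063 − 645·(560540/250197))/277835 = 832411/416995.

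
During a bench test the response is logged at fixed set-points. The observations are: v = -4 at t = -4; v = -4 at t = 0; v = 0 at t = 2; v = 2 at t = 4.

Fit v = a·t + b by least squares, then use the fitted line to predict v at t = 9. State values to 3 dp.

v̂ = 5.057

Sums needed: Σt·t = 36, Σt = 2, Σ1 = 4.
For Xᵀv: Σt·v = 24, Σv = -6.
Normal equations: [[36, 2]; [2, 4]]·[a, b]ᵀ = [24, -6]ᵀ.
det = 36·4 − 2² = 140.
a = (24·4 − 2·(-6))/140 = 27/35; b = (36·(-6) − 2·24)/140 = -66/35.
At t = 9: v̂ = (27/35)·(9) + (-66/35)·(1) = 177/35.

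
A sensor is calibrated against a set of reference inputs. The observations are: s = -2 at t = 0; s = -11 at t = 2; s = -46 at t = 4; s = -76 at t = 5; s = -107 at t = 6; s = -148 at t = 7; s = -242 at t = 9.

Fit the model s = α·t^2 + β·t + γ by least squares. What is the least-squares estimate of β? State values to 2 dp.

From the data, Σt^2·t^2 = 11155, Σt^2·t = 1485, Σt^2 = 211, Σt·t = 211, Σt = 33, Σ1 = 7.
And Σt^2·s = -33386, Σt·s = -4442, Σs = -632.
Inverting the 3×3 Gram matrix, [α, β, γ]ᵀ = [-22613/7406, 4601/7406, -4363/3703]ᵀ.

β = 0.62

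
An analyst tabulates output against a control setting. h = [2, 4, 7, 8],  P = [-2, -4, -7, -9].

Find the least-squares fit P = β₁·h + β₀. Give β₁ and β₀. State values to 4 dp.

β₁ = -1.1209, β₀ = 0.3846

Sums needed: Σh·h = 133, Σh = 21, Σ1 = 4.
And Σh·P = -141, ΣP = -22.
Eliminating β₀: 4·(row 1) − 21·(row 2) gives 91·β₁ = 4·(-141) − 21·(-22) = -102, so β₁ = -102/91.
Then β₀ = ((-22) − 21·(-102/91))/4 = 5/13.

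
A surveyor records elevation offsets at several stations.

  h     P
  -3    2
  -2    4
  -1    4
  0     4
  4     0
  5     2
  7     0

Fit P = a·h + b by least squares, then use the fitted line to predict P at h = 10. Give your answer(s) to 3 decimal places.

From the data, Σh·h = 104, Σh = 10, Σ1 = 7.
Moment sums: Σh·P = -8, ΣP = 16.
Δ = 104·7 − 10² = 628.
a = ((-8)·7 − 10·16)/628 = -54/157; b = (104·16 − 10·(-8))/628 = 436/157.
At h = 10: P̂ = (-54/157)·(10) + (436/157)·(1) = -104/157.

P̂ = -0.662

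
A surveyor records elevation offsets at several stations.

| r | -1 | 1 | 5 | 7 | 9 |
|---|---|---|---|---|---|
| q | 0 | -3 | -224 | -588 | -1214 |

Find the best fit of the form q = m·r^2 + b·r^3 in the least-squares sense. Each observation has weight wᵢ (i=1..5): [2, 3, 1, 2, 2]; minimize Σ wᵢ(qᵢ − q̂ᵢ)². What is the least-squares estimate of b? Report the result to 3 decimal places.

b = -1.499

Setting ∂/∂m … = 0 gives: 18554·m + 154838·b = -259901;  154838·m + 1313810·b = -2201389.
Determinant 18554·1313810 − 154838² = 401624496.
m = ((-259901)·1313810 − 154838·(-2201389))/401624496 = -21495101/14343732; b = (18554·(-2201389) − 154838·(-259901))/401624496 = -21500731/14343732.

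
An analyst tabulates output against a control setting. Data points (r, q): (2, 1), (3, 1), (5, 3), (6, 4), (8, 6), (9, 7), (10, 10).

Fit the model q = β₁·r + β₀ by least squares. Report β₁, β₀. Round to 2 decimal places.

β₁ = 1.07, β₀ = -1.97

Entries of AᵀA: Σr·r = 319, Σr = 43, Σ1 = 7.
Right-hand side: Σr·q = 255, Σq = 32.
So AᵀA·[β₁, β₀]ᵀ = Aᵀq: [[319, 43]; [43, 7]]·[β₁, β₀]ᵀ = [255, 32]ᵀ.
Δ = 319·7 − 43² = 384.
β₁ = (255·7 − 43·32)/384 = 409/384; β₀ = (319·32 − 43·255)/384 = -757/384.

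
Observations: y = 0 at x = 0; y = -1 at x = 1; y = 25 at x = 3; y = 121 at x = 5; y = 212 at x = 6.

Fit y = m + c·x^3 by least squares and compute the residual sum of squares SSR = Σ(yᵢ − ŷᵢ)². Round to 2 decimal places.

SSR = 3.22

The normal equations are: 5·m + 369·c = 357;  369·m + 63011·c = 61591.
det = 5·63011 − 369² = 178894.
m = (357·63011 − 369·61591)/178894 = -116076/89447; c = (5·61591 − 369·357)/178894 = 88111/89447.
Residuals: 116076/89447, -61482/89447, -26746/89447, -74712/89447, 46864/89447; SSR = 287848/89447.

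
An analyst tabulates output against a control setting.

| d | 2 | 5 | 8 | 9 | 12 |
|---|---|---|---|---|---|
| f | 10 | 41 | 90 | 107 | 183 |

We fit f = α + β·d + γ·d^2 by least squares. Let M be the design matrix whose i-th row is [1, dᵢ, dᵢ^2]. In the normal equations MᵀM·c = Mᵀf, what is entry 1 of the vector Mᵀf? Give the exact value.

Entry 1 ↔ basis 1, so (Mᵀf)_{1} = Σᵢ fᵢ = (1)·(10) + (1)·(41) + (1)·(90) + (1)·(107) + (1)·(183) = 431.

431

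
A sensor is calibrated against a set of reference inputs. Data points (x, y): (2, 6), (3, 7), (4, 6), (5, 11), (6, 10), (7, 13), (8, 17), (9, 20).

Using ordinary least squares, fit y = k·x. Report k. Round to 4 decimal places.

k = 2.0387

Compute the Gram sums: Σx·x = 284.
Moment sums: Σx·y = 579.
MᵀM·[k]ᵀ = Mᵀy becomes [[284]]·[k]ᵀ = [579]ᵀ.
k = 579/284 = 2.03873.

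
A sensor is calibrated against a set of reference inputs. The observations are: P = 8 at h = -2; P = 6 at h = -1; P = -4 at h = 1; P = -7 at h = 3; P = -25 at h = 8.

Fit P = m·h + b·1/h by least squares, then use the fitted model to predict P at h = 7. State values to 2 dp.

The normal system MᵀM·[m, b]ᵀ = MᵀP is [[79, 5]; [5, 1369/576]]·[m, b]ᵀ = [-247, -467/24]ᵀ.
Δ = 79·(1369/576) − 5² = 93751/576.
m = ((-247)·(1369/576) − 5·(-467/24))/(93751/576) = -282103/93751; b = (79·(-467/24) − 5·(-247))/(93751/576) = -174072/93751.
At h = 7: P̂ = (-282103/93751)·(7) + (-174072/93751)·(1/7) = -13997119/656257.

P̂ = -21.33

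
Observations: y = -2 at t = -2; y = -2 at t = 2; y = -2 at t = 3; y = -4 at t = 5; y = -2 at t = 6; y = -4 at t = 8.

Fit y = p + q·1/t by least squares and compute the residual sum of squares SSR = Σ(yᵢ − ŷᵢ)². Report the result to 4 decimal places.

SSR = 5.3161

Entries of XᵀX: Σ1 = 6, Σ1/t = 33/40, Σ1/t·1/t = 10001/14400.
For Xᵀy: Σy = -16, Σ1/t·y = -23/10.
So XᵀX·[p, q]ᵀ = Xᵀy: [[6, 33/40]; [33/40, 10001/14400]]·[p, q]ᵀ = [-16, -23/10]ᵀ.
det = 6·(10001/14400) − (33/40)² = 3347/960.
p = ((-16)·(10001/14400) − (33/40)·(-23/10))/(3347/960) = -132692/50205; q = (6·(-23/10) − (33/40)·(-16))/(3347/960) = -576/3347.
Residuals: 27962/50205, 36602/50205, 35162/50205, -13280/10041, 33722/50205, -67048/50205; SSR = 266896/50205.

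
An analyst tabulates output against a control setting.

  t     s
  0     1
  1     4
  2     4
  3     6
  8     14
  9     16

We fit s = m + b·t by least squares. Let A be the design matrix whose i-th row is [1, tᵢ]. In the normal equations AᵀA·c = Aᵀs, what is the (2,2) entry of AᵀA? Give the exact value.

Row 2 ↔ basis t, column 2 ↔ basis t, so (AᵀA)_{2,2} = Σᵢ (t)·(t) = (0)·(0) + (1)·(1) + (2)·(2) + (3)·(3) + (8)·(8) + (9)·(9) = 159.

159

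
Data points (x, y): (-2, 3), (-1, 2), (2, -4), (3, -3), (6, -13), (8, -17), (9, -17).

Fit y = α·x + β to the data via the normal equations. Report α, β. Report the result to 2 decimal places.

α = -1.98, β = 0.06

Entries of MᵀM: Σx·x = 199, Σx = 25, Σ1 = 7.
For Mᵀy: Σx·y = -392, Σy = -49.
Δ = 199·7 − 25² = 768.
α = ((-392)·7 − 25·(-49))/768 = -1519/768; β = (199·(-49) − 25·(-392))/768 = 49/768.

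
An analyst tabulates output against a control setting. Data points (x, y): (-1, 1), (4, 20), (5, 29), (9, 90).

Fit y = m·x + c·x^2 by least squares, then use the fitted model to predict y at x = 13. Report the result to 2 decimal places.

Normal-equation sums: Σx·x = 123, Σx·x^2 = 917, Σx^2·x^2 = 7443.
For Aᵀy: Σx·y = 1034, Σx^2·y = 8336.
Normal equations: [[123, 917]; [917, 7443]]·[m, c]ᵀ = [1034, 8336]ᵀ.
Δ = 123·7443 − 917² = 74600.
m = (1034·7443 − 917·8336)/74600 = 1039/1492; c = (123·8336 − 917·1034)/74600 = 1543/1492.
At x = 13: ŷ = (1039/1492)·(13) + (1543/1492)·(169) = 137137/746.

ŷ = 183.83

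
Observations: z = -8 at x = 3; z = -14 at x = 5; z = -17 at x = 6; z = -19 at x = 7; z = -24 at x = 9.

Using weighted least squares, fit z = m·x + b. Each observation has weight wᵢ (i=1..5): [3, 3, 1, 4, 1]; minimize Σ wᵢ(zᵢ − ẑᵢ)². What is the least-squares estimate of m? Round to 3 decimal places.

m = -2.695

The normal equations are: 415·m + 67·b = -1132;  67·m + 12·b = -183.
(Σwᵢ·x·x = 415, Σwᵢ·x = 67, Σwᵢ·1 = 12, Σwᵢ·x·z = -1132, Σwᵢ·z = -183.)
Eliminating b: 12·(row 1) − 67·(row 2) gives 491·m = 12·(-1132) − 67·(-183) = -1323, so m = -1323/491.
Then b = ((-183) − 67·(-1323/491))/12 = -101/491.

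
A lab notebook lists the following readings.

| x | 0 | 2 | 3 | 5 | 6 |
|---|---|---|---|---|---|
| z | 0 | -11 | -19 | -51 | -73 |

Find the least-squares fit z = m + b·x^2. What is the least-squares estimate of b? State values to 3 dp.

b = -1.993

Setting ∂/∂m … = 0 gives: 5·m + 74·b = -154;  74·m + 2018·b = -4118.
(Σ1 = 5, Σx^2 = 74, Σx^2·x^2 = 2018, Σz = -154, Σx^2·z = -4118.)
Determinant 5·2018 − 74² = 4614.
m = ((-154)·2018 − 74·(-4118))/4614 = -3020/2307; b = (5·(-4118) − 74·(-154))/4614 = -4597/2307.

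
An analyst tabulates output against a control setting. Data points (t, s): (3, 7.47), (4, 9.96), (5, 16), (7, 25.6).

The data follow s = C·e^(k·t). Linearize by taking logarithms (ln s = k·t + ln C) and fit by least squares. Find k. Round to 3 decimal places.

Linearized form: ln s = k·t + ln C. From the 4 transformed points,
Σt = 19.0000, Σ(t)² = 99.0000, Σln s = 10.3247, Σt·ln s = 51.7881.
Equations: 99.0000·k + 19.0000·ln C = 51.7881;  19.0000·k + 4·ln C = 10.3247.
Slope k = (n·Σt·ln s − Σt·Σln s)/(n·Σ(t)² − (Σt)²) = (4·51.7881 − 19.0000·10.3247)/35.0000 = 0.31383; ln C = (Σln s − k·Σt)/n = 1.09049.

k = 0.314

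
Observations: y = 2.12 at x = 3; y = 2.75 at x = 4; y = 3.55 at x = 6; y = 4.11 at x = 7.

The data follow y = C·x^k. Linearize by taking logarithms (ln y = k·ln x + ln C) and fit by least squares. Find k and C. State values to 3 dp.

With ln yᵢ as the transformed response and ln xᵢ as the regressor:
Σln x = 6.2226, Σ(ln x)² = 10.1257, Σln y = 4.4434, Σln x·ln y = 7.2484.
Equations: 10.1257·k + 6.2226·ln C = 7.2484;  6.2226·k + 4·ln C = 4.4434.
Slope k = (n·Σln x·ln y − Σln x·Σln y)/(n·Σ(ln x)² − (Σln x)²) = (4·7.2484 − 6.2226·4.4434)/1.7825 = 0.75406; ln C = (Σln y − k·Σln x)/n = -0.06220, so C = exp(-0.06220) = 0.93969.

k = 0.754, C = 0.940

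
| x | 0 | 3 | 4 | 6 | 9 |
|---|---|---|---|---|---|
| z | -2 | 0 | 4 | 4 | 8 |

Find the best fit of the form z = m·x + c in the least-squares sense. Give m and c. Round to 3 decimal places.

Setting ∂/∂m … = 0 gives: 142·m + 22·c = 112;  22·m + 5·c = 14.
(Σx·x = 142, Σx = 22, Σ1 = 5, Σx·z = 112, Σz = 14.)
det = 142·5 − 22² = 226.
m = (112·5 − 22·14)/226 = 126/113; c = (142·14 − 22·112)/226 = -238/113.

m = 1.115, c = -2.106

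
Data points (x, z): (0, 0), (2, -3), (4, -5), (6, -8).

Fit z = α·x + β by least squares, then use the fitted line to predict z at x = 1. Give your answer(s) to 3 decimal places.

ẑ = -1.400

Forming MᵀM = [[56, 12]; [12, 4]] and Mᵀz = [-74, -16]ᵀ gives MᵀM·[α, β]ᵀ = Mᵀz.
Determinant 56·4 − 12² = 80.
α = ((-74)·4 − 12·(-16))/80 = -13/10; β = (56·(-16) − 12·(-74))/80 = -1/10.
At x = 1: ẑ = (-13/10)·(1) + (-1/10)·(1) = -7/5.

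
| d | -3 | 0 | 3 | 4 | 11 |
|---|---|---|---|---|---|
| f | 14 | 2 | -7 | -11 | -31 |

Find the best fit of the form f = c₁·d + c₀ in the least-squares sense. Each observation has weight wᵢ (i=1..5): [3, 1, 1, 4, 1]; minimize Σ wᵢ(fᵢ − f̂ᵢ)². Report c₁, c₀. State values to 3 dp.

Setting ∂/∂c₁ … = 0 gives: 221·c₁ + 21·c₀ = -664;  21·c₁ + 10·c₀ = -38.
Eliminating c₀: 10·(row 1) − 21·(row 2) gives 1769·c₁ = 10·(-664) − 21·(-38) = -5842, so c₁ = -5842/1769.
Then c₀ = ((-38) − 21·(-5842/1769))/10 = 5546/1769.

c₁ = -3.302, c₀ = 3.135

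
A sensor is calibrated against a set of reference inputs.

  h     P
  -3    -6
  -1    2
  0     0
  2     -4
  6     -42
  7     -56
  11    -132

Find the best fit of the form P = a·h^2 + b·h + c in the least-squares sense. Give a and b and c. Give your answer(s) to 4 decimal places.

Compute the Gram sums: Σh^2·h^2 = 18436, Σh^2·h = 1870, Σh^2 = 220, Σh·h = 220, Σh = 22, Σ1 = 7.
Right-hand side: Σh^2·P = -20296, Σh·P = -2088, ΣP = -238.
So AᵀA·[a, b, c]ᵀ = AᵀP: [[18436, 1870, 220]; [1870, 220, 22]; [220, 22, 7]]·[a, b, c]ᵀ = [-20296, -2088, -238]ᵀ.
Solving the 3×3 system (Gaussian elimination) gives a = -18778/18513, b = -17740/18513, c = 1498/1683.

a = -1.0143, b = -0.9582, c = 0.8901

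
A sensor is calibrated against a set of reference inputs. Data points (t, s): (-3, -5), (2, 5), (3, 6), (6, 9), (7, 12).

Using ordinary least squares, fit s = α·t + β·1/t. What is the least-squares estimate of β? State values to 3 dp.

β = 3.219

Compute the Gram sums: Σt·t = 107, Σt·1/t = 5, Σ1/t·1/t = 51/98.
And Σt·s = 181, Σ1/t·s = 197/21.
AᵀA·[α, β]ᵀ = Aᵀs becomes [[107, 5]; [5, 51/98]]·[α, β]ᵀ = [181, 197/21]ᵀ.
det = 107·(51/98) − 5² = 3007/98.
α = (181·(51/98) − 5·(197/21))/(3007/98) = 13903/9021; β = (107·(197/21) − 5·181)/(3007/98) = 29036/9021.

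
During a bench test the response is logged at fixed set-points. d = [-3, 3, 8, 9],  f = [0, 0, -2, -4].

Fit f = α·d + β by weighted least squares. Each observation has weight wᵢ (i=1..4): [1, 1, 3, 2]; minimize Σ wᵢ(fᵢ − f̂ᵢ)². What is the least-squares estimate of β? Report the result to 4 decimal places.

β = -0.2000

XᵀWX·[α, β]ᵀ = XᵀWf reads: 372·α + 42·β = -120;  42·α + 7·β = -14.
Eliminating β: 7·(row 1) − 42·(row 2) gives 840·α = 7·(-120) − 42·(-14) = -252, so α = -3/10.
Then β = ((-14) − 42·(-3/10))/7 = -1/5.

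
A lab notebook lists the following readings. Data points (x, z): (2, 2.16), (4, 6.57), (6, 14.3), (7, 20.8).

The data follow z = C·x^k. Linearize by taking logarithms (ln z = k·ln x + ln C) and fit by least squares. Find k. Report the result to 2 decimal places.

k = 1.78

Let Y = ln z. Fitting Y = k·ln x + ln C by least squares:
Σln x = 5.8171, Σ(ln x)² = 9.3992, Σln z = 8.3478, Σln x·ln z = 13.8158.
Equations: 9.3992·k + 5.8171·ln C = 13.8158;  5.8171·k + 4·ln C = 8.3478.
Slope k = (n·Σln x·ln z − Σln x·Σln z)/(n·Σ(ln x)² − (Σln x)²) = (4·13.8158 − 5.8171·8.3478)/3.7582 = 1.78358; ln C = (Σln z − k·Σln x)/n = -0.50686.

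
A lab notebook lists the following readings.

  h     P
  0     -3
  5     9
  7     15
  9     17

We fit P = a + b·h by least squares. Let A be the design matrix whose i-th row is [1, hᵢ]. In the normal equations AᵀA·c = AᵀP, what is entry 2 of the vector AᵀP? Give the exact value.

Entry 2 ↔ basis h, so (AᵀP)_{2} = Σᵢ (h)·Pᵢ = (0)·(-3) + (5)·(9) + (7)·(15) + (9)·(17) = 303.

303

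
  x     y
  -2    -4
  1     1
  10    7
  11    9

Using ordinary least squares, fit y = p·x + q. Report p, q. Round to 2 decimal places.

p = 0.90, q = -1.23

The normal equations are: 226·p + 20·q = 178;  20·p + 4·q = 13.
(Σx·x = 226, Σx = 20, Σ1 = 4, Σx·y = 178, Σy = 13.)
det = 226·4 − 20² = 504.
p = (178·4 − 20·13)/504 = 113/126; q = (226·13 − 20·178)/504 = -311/252.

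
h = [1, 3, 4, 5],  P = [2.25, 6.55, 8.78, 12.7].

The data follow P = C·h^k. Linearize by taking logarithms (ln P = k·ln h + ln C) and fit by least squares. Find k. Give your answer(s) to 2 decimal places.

k = 1.04

With ln Pᵢ as the transformed response and ln hᵢ as the regressor:
Sums: Σln h = 4.0943, Σ(ln h)² = 5.7191, Σln P = 7.4045, Σln h·ln P = 9.1670.
Normal system: [[5.7191, 4.0943]; [4.0943, 4]]·[k, ln C]ᵀ = [9.1670, 7.4045]ᵀ.
Solving (det = 6.1125): k = 1.03913, ln C = 0.78748.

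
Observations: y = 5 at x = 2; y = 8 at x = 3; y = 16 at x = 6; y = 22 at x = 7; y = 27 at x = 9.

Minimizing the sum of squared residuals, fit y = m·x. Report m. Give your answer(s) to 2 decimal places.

m = 2.94

The normal equations are: 179·m = 527.
Hence m = 527 / 179 ≈ 2.94413.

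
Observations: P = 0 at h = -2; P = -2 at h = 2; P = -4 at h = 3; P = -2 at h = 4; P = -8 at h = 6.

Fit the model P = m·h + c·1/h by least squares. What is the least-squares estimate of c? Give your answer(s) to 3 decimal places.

c = 3.099

Compute the Gram sums: Σh·h = 69, Σh·1/h = 5, Σ1/h·1/h = 101/144.
For AᵀP: Σh·P = -72, Σ1/h·P = -25/6.
Normal equations: [[69, 5]; [5, 101/144]]·[m, c]ᵀ = [-72, -25/6]ᵀ.
Δ = 69·(101/144) − 5² = 1123/48.
m = ((-72)·(101/144) − 5·(-25/6))/(1123/48) = -1424/1123; c = (69·(-25/6) − 5·(-72))/(1123/48) = 3480/1123.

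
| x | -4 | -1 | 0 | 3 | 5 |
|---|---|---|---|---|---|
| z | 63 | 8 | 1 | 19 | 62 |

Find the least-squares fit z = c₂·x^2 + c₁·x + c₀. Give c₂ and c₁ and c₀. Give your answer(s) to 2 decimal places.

Compute the Gram sums: Σx^2·x^2 = 963, Σx^2·x = 87, Σx^2 = 51, Σx·x = 51, Σx = 3, Σ1 = 5.
Moment sums: Σx^2·z = 2737, Σx·z = 107, Σz = 153.
MᵀM·[c₂, c₁, c₀]ᵀ = Mᵀz becomes [[963, 87, 51]; [87, 51, 3]; [51, 3, 5]]·[c₂, c₁, c₀]ᵀ = [2737, 107, 153]ᵀ.
Inverting the 3×3 Gram matrix, [c₂, c₁, c₀]ᵀ = [23759/7752, -24841/7752, 1629/1292]ᵀ.

c₂ = 3.06, c₁ = -3.20, c₀ = 1.26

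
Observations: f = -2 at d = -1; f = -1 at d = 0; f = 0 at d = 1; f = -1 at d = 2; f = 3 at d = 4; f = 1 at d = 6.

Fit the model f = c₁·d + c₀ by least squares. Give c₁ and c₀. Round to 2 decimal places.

Normal-equation sums: Σd·d = 58, Σd = 12, Σ1 = 6.
Right-hand side: Σd·f = 18, Σf = 0.
So MᵀM·[c₁, c₀]ᵀ = Mᵀf: [[58, 12]; [12, 6]]·[c₁, c₀]ᵀ = [18, 0]ᵀ.
det = 58·6 − 12² = 204.
c₁ = (18·6 − 12·0)/204 = 9/17; c₀ = (58·0 − 12·18)/204 = -18/17.

c₁ = 0.53, c₀ = -1.06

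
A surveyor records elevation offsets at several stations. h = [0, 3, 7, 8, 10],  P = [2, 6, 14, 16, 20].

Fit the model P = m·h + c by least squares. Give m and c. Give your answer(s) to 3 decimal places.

From the data, Σh·h = 222, Σh = 28, Σ1 = 5.
And Σh·P = 444, ΣP = 58.
Determinant 222·5 − 28² = 326.
m = (444·5 − 28·58)/326 = 298/163; c = (222·58 − 28·444)/326 = 222/163.

m = 1.828, c = 1.362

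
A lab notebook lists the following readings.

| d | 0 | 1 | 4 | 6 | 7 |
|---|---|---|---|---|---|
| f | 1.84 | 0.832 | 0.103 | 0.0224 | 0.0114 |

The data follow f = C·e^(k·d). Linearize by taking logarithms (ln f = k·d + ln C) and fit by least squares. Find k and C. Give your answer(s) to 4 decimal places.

With ln fᵢ as the transformed response and dᵢ as the regressor:
XᵀX = [[102.0000, 18.0000]; [18.0000, 5]], rhs = [-63.3872, -10.1200]ᵀ  (here Σd = 18.0000, Σ(d)² = 102.0000, Σln f = -10.1200, Σd·ln f = -63.3872).
Δ = 102.0000·5 − (18.0000)² = 186.0000; k = (-63.3872·5 − 18.0000·-10.1200)/186.0000 = -0.72460, ln C = (102.0000·-10.1200 − 18.0000·-63.3872)/186.0000 = 0.58456, so C = exp(0.58456) = 1.79419.

k = -0.7246, C = 1.7942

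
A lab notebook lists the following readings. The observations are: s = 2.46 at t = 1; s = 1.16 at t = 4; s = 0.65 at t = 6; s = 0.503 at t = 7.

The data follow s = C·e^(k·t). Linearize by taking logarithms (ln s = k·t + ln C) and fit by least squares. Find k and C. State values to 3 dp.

k = -0.266, C = 3.255

Let Y = ln s. Fitting Y = k·t + ln C by least squares:
Σt = 18.0000, Σ(t)² = 102.0000, Σln s = -0.0694, Σt·ln s = -5.9010.
Equations: 102.0000·k + 18.0000·ln C = -5.9010;  18.0000·k + 4·ln C = -0.0694.
Slope k = (n·Σt·ln s − Σt·Σln s)/(n·Σ(t)² − (Σt)²) = (4·-5.9010 − 18.0000·-0.0694)/84.0000 = -0.26614; ln C = (Σln s − k·Σt)/n = 1.18027, so C = exp(1.18027) = 3.25526.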